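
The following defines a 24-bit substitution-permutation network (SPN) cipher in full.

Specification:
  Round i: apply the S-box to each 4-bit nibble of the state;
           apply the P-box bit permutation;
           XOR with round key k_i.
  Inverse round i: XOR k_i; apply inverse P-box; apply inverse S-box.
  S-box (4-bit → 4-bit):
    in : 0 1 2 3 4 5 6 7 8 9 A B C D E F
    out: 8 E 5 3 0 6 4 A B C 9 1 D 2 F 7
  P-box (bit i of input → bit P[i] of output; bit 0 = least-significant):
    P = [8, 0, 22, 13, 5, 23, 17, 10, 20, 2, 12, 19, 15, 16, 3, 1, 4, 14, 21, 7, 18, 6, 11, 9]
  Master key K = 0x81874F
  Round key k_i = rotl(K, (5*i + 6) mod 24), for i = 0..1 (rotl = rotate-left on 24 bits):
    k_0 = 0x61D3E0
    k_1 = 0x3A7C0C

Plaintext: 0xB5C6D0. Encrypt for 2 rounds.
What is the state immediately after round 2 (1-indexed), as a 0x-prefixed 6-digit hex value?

0x8C9320

s_0 = plaintext = 0xB5C6D0
s_1 = Round(s_0, k_0) = 0xC523EA
s_2 = Round(s_1, k_1) = 0x8C9320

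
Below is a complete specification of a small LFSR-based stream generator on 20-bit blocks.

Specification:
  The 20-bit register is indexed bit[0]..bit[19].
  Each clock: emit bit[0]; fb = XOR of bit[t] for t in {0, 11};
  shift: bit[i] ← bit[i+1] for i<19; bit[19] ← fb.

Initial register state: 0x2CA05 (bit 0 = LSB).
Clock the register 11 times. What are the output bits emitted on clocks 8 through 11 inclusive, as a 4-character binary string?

0010

reg_0 = 0x2CA05
clock 1: out=1, reg = 0x16502
clock 2: out=0, reg = 0x0B281
clock 3: out=1, reg = 0x85940
clock 4: out=0, reg = 0xC2CA0
clock 5: out=0, reg = 0xE1650
clock 6: out=0, reg = 0x70B28
clock 7: out=0, reg = 0xB8594
clock 8: out=0, reg = 0x5C2CA
clock 9: out=0, reg = 0x2E165
clock 10: out=1, reg = 0x970B2
clock 11: out=0, reg = 0x4B859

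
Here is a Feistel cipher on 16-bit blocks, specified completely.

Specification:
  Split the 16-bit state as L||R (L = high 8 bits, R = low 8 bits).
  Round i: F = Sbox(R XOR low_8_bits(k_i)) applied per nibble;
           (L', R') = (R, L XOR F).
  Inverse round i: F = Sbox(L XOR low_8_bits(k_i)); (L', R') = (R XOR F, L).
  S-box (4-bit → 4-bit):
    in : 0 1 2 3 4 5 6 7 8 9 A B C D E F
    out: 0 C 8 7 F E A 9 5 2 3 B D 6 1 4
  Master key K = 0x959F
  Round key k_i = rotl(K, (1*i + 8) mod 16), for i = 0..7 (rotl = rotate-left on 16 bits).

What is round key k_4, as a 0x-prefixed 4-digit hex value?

K = 0x959F
k_0 = rotl(K, (1*0+8) mod 16) = rotl(K, 8) = 0x9F95
k_1 = rotl(K, (1*1+8) mod 16) = rotl(K, 9) = 0x3F2B
k_2 = rotl(K, (1*2+8) mod 16) = rotl(K, 10) = 0x7E56
k_3 = rotl(K, (1*3+8) mod 16) = rotl(K, 11) = 0xFCAC
k_4 = rotl(K, (1*4+8) mod 16) = rotl(K, 12) = 0xF959

0xF959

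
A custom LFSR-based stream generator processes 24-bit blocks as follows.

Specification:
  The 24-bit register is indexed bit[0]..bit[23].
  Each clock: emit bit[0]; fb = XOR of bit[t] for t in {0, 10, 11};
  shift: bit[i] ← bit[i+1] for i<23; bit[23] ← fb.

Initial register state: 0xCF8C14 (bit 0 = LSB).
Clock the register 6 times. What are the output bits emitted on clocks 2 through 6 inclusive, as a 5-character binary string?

reg_0 = 0xCF8C14
clock 1: out=0, reg = 0x67C60A
clock 2: out=0, reg = 0xB3E305
clock 3: out=1, reg = 0xD9F182
clock 4: out=0, reg = 0x6CF8C1
clock 5: out=1, reg = 0x367C60
clock 6: out=0, reg = 0x1B3E30

01010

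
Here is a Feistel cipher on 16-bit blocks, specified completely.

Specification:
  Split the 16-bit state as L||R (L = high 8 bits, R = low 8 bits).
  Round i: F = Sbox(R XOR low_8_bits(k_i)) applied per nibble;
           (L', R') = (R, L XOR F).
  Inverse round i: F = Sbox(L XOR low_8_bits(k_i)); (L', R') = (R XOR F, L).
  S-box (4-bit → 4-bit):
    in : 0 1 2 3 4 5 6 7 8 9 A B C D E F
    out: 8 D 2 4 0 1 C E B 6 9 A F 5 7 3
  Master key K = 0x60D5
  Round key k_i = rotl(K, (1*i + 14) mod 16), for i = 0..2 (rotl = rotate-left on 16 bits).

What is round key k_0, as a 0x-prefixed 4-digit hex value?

0x5835

K = 0x60D5
k_0 = rotl(K, (1*0+14) mod 16) = rotl(K, 14) = 0x5835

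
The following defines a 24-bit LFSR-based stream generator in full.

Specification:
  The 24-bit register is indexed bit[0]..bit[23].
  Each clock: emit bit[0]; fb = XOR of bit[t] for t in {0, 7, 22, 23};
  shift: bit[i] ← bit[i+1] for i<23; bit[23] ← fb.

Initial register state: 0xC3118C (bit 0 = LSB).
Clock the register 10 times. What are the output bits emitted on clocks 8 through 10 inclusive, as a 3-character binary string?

110

reg_0 = 0xC3118C
clock 1: out=0, reg = 0xE188C6
clock 2: out=0, reg = 0xF0C463
clock 3: out=1, reg = 0xF86231
clock 4: out=1, reg = 0xFC3118
clock 5: out=0, reg = 0x7E188C
clock 6: out=0, reg = 0x3F0C46
clock 7: out=0, reg = 0x1F8623
clock 8: out=1, reg = 0x8FC311
clock 9: out=1, reg = 0x47E188
clock 10: out=0, reg = 0x23F0C4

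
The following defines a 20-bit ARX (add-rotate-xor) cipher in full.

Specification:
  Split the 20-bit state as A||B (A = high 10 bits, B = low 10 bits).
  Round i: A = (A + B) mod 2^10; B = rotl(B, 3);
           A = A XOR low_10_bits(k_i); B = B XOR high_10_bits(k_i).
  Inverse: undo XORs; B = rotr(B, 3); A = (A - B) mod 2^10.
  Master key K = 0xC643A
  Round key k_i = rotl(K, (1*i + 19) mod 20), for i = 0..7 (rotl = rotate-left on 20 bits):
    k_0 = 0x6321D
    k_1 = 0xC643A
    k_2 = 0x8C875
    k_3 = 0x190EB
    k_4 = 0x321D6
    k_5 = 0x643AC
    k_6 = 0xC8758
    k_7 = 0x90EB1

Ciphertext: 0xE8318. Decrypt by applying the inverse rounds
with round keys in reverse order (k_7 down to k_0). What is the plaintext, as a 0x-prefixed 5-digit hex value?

s_0 = ciphertext = 0xE8318
s_1 = InvRound(s_0, k_7) = 0xD99AB
s_2 = InvRound(s_1, k_6) = 0xBB551
s_3 = InvRound(s_2, k_5) = 0x2A498
s_4 = InvRound(s_3, k_4) = 0x5D40A
s_5 = InvRound(s_4, k_3) = 0xA470D
s_6 = InvRound(s_5, k_2) = 0xCF7A7
s_7 = InvRound(s_6, k_1) = 0xFC317
s_8 = InvRound(s_7, k_0) = 0x069D3

0x069D3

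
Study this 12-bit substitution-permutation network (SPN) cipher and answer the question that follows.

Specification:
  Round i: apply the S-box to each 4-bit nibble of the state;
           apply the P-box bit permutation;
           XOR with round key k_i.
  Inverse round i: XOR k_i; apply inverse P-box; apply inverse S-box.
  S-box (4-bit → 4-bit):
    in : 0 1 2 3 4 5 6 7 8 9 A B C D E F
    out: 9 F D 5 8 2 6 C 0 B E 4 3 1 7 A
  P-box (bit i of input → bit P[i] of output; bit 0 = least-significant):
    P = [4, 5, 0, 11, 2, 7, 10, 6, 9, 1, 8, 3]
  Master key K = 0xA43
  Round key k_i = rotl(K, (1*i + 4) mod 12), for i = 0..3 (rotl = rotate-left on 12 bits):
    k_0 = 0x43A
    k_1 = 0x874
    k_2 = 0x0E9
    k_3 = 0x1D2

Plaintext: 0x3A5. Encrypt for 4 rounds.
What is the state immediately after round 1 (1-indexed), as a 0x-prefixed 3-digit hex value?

s_0 = plaintext = 0x3A5
s_1 = Round(s_0, k_0) = 0x3DA
s_2 = Round(s_1, k_1) = 0x351
s_3 = Round(s_2, k_2) = 0xB58
s_4 = Round(s_3, k_3) = 0x052

0x3DA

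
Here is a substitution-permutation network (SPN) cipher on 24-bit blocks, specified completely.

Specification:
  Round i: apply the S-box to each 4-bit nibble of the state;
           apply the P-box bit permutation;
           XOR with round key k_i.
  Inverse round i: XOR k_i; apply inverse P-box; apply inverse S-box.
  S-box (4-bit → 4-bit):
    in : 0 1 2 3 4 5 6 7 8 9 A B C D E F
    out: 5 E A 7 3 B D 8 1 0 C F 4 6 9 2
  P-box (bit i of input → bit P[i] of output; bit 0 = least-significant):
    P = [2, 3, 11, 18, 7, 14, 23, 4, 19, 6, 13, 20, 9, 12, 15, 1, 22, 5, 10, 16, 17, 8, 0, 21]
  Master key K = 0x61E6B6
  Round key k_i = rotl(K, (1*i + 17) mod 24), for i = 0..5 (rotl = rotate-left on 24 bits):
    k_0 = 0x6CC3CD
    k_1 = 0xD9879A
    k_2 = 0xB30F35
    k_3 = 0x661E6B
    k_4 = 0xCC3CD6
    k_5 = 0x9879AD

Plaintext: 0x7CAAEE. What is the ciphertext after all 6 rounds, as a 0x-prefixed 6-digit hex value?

s_0 = plaintext = 0x7CAAEE
s_1 = Round(s_0, k_0) = 0x58675B
s_2 = Round(s_1, k_1) = 0xAF4C04
s_3 = Round(s_2, k_2) = 0x133D98
s_4 = Round(s_3, k_3) = 0x06A90E
s_5 = Round(s_4, k_4) = 0x0BB851
s_6 = Round(s_5, k_5) = 0xD7A716

0xD7A716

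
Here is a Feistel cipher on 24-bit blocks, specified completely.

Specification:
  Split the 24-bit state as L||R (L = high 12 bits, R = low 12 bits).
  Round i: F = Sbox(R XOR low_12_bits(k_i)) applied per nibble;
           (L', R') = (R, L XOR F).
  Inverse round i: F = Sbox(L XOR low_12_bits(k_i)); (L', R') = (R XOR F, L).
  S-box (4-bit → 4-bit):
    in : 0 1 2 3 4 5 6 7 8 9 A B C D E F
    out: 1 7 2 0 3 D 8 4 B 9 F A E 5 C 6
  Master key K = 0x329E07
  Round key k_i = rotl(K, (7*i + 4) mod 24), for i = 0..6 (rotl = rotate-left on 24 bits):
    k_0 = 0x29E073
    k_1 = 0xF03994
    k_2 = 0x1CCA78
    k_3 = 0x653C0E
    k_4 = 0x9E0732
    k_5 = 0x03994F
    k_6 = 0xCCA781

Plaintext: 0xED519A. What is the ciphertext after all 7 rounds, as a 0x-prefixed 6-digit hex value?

s_0 = plaintext = 0xED519A
s_1 = Round(s_0, k_0) = 0x19A91C
s_2 = Round(s_1, k_1) = 0x91C021
s_3 = Round(s_2, k_2) = 0x0216C5
s_4 = Round(s_3, k_3) = 0x6C5FCB
s_5 = Round(s_4, k_4) = 0xFCBDAC
s_6 = Round(s_5, k_5) = 0xDACC0B
s_7 = Round(s_6, k_6) = 0xC0B713

0xC0B713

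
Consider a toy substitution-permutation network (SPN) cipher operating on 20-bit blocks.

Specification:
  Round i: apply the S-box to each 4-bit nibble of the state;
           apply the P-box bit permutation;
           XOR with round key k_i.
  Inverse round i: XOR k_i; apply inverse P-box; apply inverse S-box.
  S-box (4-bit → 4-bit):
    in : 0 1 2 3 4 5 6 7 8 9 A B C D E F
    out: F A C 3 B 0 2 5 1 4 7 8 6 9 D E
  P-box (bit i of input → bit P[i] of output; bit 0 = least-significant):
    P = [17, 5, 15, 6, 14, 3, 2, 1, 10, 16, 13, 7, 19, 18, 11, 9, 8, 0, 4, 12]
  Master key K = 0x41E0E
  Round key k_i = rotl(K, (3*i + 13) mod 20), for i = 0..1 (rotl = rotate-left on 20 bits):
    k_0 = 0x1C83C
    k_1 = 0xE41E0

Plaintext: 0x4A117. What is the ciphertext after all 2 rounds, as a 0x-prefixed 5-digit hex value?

0xDD072

s_0 = plaintext = 0x4A117
s_1 = Round(s_0, k_0) = 0xE51B7
s_2 = Round(s_1, k_1) = 0xDD072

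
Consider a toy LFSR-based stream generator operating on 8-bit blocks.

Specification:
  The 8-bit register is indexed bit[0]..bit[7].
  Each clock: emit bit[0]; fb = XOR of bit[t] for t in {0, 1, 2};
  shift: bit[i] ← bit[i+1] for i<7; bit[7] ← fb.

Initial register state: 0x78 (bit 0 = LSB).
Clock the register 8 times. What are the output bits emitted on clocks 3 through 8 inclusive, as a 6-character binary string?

011110

reg_0 = 0x78
clock 1: out=0, reg = 0x3C
clock 2: out=0, reg = 0x9E
clock 3: out=0, reg = 0x4F
clock 4: out=1, reg = 0xA7
clock 5: out=1, reg = 0xD3
clock 6: out=1, reg = 0x69
clock 7: out=1, reg = 0xB4
clock 8: out=0, reg = 0xDA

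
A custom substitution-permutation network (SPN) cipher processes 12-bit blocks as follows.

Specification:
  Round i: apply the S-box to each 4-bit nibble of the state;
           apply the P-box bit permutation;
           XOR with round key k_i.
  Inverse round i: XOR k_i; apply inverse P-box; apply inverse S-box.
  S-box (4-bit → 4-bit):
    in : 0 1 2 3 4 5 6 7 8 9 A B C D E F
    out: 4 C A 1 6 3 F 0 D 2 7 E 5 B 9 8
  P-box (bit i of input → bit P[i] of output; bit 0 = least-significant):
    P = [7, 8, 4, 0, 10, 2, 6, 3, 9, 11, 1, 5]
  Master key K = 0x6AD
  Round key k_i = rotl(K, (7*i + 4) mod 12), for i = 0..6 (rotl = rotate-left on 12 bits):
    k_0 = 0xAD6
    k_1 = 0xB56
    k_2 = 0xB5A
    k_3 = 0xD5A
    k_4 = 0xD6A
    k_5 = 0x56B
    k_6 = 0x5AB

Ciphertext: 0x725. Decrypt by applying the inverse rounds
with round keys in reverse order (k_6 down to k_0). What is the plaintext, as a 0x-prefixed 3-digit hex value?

0xB28

s_0 = ciphertext = 0x725
s_1 = InvRound(s_0, k_6) = 0xC23
s_2 = InvRound(s_1, k_5) = 0x919
s_3 = InvRound(s_2, k_4) = 0x1C1
s_4 = InvRound(s_3, k_3) = 0x4E8
s_5 = InvRound(s_4, k_2) = 0x63A
s_6 = InvRound(s_5, k_1) = 0x269
s_7 = InvRound(s_6, k_0) = 0xB28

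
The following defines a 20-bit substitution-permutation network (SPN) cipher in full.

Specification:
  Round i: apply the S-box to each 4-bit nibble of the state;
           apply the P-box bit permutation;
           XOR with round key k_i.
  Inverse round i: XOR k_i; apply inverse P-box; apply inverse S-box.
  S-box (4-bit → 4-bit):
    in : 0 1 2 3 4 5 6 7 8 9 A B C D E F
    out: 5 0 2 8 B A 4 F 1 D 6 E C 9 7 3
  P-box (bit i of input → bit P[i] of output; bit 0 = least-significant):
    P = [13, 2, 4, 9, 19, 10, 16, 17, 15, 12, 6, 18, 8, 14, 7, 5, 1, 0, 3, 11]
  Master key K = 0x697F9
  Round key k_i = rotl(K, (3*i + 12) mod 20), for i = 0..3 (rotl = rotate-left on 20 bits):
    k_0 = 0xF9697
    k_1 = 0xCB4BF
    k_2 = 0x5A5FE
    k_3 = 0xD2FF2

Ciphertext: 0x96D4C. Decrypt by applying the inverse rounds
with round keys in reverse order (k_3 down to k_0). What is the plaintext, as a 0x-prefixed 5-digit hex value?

0x0EC37

s_0 = ciphertext = 0x96D4C
s_1 = InvRound(s_0, k_3) = 0x0B31B
s_2 = InvRound(s_1, k_2) = 0x2CBA5
s_3 = InvRound(s_2, k_1) = 0x9F549
s_4 = InvRound(s_3, k_0) = 0x0EC37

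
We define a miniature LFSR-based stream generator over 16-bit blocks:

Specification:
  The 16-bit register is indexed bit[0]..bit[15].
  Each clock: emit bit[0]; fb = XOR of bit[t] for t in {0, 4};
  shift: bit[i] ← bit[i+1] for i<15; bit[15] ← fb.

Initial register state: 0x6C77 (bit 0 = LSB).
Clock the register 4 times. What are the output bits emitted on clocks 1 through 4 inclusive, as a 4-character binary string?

reg_0 = 0x6C77
clock 1: out=1, reg = 0x363B
clock 2: out=1, reg = 0x1B1D
clock 3: out=1, reg = 0x0D8E
clock 4: out=0, reg = 0x06C7

1110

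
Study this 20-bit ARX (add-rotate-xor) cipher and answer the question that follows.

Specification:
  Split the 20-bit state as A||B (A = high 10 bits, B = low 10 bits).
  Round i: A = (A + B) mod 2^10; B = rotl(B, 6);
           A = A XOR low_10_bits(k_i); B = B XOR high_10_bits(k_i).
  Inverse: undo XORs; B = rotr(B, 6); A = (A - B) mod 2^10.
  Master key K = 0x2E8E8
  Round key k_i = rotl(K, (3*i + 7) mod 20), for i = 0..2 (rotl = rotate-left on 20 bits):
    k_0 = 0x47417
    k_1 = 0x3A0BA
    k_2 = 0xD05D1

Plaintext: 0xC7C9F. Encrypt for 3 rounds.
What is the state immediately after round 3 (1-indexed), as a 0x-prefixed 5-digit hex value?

s_0 = plaintext = 0xC7C9F
s_1 = Round(s_0, k_0) = 0xEA6D4
s_2 = Round(s_1, k_1) = 0xB1DC5
s_3 = Round(s_2, k_2) = 0x5761D

0x5761D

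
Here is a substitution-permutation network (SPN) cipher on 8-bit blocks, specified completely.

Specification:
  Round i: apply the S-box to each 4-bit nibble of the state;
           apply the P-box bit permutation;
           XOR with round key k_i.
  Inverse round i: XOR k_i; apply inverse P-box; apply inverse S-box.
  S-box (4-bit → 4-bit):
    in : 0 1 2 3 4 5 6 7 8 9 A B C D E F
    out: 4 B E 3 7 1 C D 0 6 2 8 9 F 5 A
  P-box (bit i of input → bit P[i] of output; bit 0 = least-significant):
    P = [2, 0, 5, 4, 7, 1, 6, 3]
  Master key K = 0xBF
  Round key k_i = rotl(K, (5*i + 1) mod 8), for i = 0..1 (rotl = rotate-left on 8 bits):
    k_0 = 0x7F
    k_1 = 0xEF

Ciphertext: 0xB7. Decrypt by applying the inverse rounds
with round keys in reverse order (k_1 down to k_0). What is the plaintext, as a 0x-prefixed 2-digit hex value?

s_0 = ciphertext = 0xB7
s_1 = InvRound(s_0, k_1) = 0x6B
s_2 = InvRound(s_1, k_0) = 0x8C

0x8C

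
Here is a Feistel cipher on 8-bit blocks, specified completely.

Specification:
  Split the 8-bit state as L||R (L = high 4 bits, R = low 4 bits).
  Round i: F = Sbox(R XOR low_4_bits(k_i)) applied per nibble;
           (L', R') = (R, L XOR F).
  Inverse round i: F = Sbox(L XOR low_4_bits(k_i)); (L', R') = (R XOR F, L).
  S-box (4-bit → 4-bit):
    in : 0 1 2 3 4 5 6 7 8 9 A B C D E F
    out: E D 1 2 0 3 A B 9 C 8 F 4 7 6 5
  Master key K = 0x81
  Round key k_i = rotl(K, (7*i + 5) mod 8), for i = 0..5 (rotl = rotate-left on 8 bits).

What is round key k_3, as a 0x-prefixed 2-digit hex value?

0x06

K = 0x81
k_0 = rotl(K, (7*0+5) mod 8) = rotl(K, 5) = 0x30
k_1 = rotl(K, (7*1+5) mod 8) = rotl(K, 4) = 0x18
k_2 = rotl(K, (7*2+5) mod 8) = rotl(K, 3) = 0x0C
k_3 = rotl(K, (7*3+5) mod 8) = rotl(K, 2) = 0x06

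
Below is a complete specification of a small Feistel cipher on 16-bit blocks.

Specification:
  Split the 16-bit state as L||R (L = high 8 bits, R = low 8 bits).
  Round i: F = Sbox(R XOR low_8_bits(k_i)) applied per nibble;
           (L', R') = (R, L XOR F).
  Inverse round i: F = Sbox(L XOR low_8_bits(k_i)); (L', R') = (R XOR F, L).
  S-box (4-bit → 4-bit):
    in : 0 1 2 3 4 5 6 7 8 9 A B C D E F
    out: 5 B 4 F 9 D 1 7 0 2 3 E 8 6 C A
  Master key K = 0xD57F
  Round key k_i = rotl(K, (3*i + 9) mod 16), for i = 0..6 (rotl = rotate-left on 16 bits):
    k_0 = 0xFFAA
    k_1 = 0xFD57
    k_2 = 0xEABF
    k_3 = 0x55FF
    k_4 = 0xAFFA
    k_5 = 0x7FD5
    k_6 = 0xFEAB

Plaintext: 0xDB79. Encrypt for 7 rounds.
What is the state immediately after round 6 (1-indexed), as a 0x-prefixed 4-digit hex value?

0x4A2E

s_0 = plaintext = 0xDB79
s_1 = Round(s_0, k_0) = 0x79B4
s_2 = Round(s_1, k_1) = 0xB4B6
s_3 = Round(s_2, k_2) = 0xB6E6
s_4 = Round(s_3, k_3) = 0xE604
s_5 = Round(s_4, k_4) = 0x044A
s_6 = Round(s_5, k_5) = 0x4A2E
s_7 = Round(s_6, k_6) = 0x2E47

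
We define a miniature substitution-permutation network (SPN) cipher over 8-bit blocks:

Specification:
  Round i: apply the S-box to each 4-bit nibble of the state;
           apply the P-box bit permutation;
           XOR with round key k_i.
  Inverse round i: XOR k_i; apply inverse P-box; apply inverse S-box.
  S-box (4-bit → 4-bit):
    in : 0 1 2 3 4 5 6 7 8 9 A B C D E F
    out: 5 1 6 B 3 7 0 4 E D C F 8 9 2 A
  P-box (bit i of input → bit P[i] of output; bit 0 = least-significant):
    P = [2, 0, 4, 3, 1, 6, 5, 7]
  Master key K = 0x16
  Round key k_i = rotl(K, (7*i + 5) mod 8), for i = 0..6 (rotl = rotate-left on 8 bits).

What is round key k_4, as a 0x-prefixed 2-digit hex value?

0x2C

K = 0x16
k_0 = rotl(K, (7*0+5) mod 8) = rotl(K, 5) = 0xC2
k_1 = rotl(K, (7*1+5) mod 8) = rotl(K, 4) = 0x61
k_2 = rotl(K, (7*2+5) mod 8) = rotl(K, 3) = 0xB0
k_3 = rotl(K, (7*3+5) mod 8) = rotl(K, 2) = 0x58
k_4 = rotl(K, (7*4+5) mod 8) = rotl(K, 1) = 0x2C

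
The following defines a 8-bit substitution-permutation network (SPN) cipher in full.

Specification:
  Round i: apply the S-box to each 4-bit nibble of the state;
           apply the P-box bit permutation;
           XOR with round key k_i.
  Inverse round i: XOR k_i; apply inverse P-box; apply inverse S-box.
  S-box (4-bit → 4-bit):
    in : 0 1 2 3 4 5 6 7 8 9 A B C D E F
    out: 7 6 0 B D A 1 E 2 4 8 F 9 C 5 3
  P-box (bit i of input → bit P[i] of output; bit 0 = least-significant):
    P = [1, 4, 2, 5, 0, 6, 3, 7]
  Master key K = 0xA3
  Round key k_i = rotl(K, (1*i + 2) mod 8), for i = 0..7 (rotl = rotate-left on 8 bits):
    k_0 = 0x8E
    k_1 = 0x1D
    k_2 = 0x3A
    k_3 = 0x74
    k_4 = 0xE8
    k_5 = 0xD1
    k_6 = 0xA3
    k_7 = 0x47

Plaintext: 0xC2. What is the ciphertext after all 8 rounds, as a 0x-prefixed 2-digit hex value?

s_0 = plaintext = 0xC2
s_1 = Round(s_0, k_0) = 0x0F
s_2 = Round(s_1, k_1) = 0x46
s_3 = Round(s_2, k_2) = 0xB1
s_4 = Round(s_3, k_3) = 0xA9
s_5 = Round(s_4, k_4) = 0x6C
s_6 = Round(s_5, k_5) = 0xF2
s_7 = Round(s_6, k_6) = 0xE2
s_8 = Round(s_7, k_7) = 0x4E

0x4E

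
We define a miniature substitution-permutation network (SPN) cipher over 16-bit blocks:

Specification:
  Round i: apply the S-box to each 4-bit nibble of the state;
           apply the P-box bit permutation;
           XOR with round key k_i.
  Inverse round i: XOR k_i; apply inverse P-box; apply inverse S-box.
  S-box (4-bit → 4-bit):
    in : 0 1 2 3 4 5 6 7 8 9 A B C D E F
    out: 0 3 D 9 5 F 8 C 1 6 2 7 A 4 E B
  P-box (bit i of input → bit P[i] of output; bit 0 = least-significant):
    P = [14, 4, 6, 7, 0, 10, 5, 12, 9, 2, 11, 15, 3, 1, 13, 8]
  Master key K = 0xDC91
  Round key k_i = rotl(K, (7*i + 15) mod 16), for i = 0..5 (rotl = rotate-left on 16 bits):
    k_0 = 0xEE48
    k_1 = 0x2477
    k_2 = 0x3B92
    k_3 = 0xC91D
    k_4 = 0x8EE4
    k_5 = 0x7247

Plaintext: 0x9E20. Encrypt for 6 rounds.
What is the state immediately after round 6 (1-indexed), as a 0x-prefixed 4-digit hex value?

0xC59F

s_0 = plaintext = 0x9E20
s_1 = Round(s_0, k_0) = 0x566F
s_2 = Round(s_1, k_1) = 0xD5ED
s_3 = Round(s_2, k_2) = 0x85F6
s_4 = Round(s_3, k_3) = 0x5790
s_5 = Round(s_4, k_4) = 0x23CE
s_6 = Round(s_5, k_5) = 0xC59F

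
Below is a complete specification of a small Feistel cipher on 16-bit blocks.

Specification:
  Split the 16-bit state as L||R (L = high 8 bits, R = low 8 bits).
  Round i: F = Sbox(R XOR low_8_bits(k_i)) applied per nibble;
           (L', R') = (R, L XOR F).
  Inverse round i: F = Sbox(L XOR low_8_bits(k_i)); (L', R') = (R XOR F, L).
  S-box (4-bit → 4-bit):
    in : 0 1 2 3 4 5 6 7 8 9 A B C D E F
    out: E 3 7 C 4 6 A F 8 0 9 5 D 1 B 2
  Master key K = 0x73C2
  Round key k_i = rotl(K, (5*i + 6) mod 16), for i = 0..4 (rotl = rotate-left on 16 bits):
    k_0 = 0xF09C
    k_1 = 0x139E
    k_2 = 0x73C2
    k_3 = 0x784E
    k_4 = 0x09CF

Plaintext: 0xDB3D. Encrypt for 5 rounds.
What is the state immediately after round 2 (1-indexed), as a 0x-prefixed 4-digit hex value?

s_0 = plaintext = 0xDB3D
s_1 = Round(s_0, k_0) = 0x3D48
s_2 = Round(s_1, k_1) = 0x4827
s_3 = Round(s_2, k_2) = 0x27FE
s_4 = Round(s_3, k_3) = 0xFE79
s_5 = Round(s_4, k_4) = 0x79A4

0x4827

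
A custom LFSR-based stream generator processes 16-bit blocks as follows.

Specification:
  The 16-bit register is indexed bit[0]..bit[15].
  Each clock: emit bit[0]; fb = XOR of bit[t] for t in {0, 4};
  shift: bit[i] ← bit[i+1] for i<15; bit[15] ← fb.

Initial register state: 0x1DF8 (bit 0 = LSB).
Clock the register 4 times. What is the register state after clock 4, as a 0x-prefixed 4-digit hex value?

0x71DF

reg_0 = 0x1DF8
clock 1: out=0, reg = 0x8EFC
clock 2: out=0, reg = 0xC77E
clock 3: out=0, reg = 0xE3BF
clock 4: out=1, reg = 0x71DF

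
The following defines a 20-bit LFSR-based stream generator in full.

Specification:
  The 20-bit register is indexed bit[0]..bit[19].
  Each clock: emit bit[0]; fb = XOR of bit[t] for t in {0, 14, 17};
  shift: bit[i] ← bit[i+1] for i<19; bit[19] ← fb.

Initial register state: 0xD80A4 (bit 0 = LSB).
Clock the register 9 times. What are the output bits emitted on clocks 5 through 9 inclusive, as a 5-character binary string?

01010

reg_0 = 0xD80A4
clock 1: out=0, reg = 0x6C052
clock 2: out=0, reg = 0x36029
clock 3: out=1, reg = 0x9B014
clock 4: out=0, reg = 0x4D80A
clock 5: out=0, reg = 0xA6C05
clock 6: out=1, reg = 0xD3602
clock 7: out=0, reg = 0x69B01
clock 8: out=1, reg = 0x34D80
clock 9: out=0, reg = 0x1A6C0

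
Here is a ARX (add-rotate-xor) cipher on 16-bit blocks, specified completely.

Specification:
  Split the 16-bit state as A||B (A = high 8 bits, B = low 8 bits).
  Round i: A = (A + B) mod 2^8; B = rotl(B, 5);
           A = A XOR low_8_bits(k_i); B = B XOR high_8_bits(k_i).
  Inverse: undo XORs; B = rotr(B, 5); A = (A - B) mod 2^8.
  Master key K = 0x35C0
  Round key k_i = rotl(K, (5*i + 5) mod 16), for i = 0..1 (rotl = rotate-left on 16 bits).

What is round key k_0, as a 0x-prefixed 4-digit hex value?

K = 0x35C0
k_0 = rotl(K, (5*0+5) mod 16) = rotl(K, 5) = 0xB806

0xB806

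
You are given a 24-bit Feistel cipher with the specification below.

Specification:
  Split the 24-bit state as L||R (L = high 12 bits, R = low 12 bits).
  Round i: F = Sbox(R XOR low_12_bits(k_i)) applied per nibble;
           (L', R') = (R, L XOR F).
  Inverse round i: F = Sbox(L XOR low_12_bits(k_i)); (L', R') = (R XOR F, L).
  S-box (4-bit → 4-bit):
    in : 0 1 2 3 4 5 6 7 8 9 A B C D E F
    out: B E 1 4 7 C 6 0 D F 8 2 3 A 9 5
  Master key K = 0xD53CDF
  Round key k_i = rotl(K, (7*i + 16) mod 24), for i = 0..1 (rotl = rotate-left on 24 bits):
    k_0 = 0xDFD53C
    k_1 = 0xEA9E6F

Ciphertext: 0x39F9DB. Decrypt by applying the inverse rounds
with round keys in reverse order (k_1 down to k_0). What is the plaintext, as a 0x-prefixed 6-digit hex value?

0x5BC380

s_0 = ciphertext = 0x39F9DB
s_1 = InvRound(s_0, k_1) = 0x38039F
s_2 = InvRound(s_1, k_0) = 0x5BC380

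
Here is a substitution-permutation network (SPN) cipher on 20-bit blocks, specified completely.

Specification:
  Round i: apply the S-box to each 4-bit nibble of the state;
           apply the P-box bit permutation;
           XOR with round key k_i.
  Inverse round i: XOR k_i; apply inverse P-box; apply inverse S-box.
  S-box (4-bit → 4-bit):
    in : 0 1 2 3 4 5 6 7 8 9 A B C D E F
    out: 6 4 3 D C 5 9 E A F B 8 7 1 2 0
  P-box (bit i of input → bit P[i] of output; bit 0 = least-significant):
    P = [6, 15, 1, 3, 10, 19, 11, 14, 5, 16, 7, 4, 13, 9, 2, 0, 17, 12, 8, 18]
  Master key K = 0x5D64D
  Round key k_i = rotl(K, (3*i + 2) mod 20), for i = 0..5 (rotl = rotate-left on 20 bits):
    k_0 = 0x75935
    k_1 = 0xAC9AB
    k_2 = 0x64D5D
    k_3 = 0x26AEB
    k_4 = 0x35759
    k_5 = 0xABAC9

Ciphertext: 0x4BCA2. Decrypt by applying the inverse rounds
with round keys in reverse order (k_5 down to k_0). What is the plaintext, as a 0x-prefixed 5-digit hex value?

0xE39CF

s_0 = ciphertext = 0x4BCA2
s_1 = InvRound(s_0, k_5) = 0x68D23
s_2 = InvRound(s_1, k_4) = 0x8EA49
s_3 = InvRound(s_2, k_3) = 0xDF5E0
s_4 = InvRound(s_3, k_2) = 0x23908
s_5 = InvRound(s_4, k_1) = 0xE6580
s_6 = InvRound(s_5, k_0) = 0xE39CF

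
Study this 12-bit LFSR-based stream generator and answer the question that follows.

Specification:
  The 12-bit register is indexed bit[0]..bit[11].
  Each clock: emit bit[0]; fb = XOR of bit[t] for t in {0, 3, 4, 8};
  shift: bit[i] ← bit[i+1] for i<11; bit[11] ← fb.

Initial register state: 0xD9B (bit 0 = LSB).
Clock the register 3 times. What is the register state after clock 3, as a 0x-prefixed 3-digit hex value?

reg_0 = 0xD9B
clock 1: out=1, reg = 0x6CD
clock 2: out=1, reg = 0x366
clock 3: out=0, reg = 0x9B3

0x9B3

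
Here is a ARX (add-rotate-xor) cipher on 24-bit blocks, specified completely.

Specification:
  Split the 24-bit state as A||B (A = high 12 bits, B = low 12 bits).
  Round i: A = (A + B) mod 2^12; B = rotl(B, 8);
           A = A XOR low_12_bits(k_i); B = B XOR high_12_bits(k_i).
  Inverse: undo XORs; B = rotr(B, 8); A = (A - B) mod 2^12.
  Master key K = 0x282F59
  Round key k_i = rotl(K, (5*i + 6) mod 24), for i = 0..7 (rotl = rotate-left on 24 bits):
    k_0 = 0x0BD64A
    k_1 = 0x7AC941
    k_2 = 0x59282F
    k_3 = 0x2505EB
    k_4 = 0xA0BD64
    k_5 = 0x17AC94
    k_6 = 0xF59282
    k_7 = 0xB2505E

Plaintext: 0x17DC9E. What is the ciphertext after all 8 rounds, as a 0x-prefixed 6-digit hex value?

s_0 = plaintext = 0x17DC9E
s_1 = Round(s_0, k_0) = 0x851E74
s_2 = Round(s_1, k_1) = 0xF8434B
s_3 = Round(s_2, k_2) = 0xAE0EA6
s_4 = Round(s_3, k_3) = 0xC6D4BA
s_5 = Round(s_4, k_4) = 0xC43040
s_6 = Round(s_5, k_5) = 0x01717E
s_7 = Round(s_6, k_6) = 0x31714E
s_8 = Round(s_7, k_7) = 0x43B531

0x43B531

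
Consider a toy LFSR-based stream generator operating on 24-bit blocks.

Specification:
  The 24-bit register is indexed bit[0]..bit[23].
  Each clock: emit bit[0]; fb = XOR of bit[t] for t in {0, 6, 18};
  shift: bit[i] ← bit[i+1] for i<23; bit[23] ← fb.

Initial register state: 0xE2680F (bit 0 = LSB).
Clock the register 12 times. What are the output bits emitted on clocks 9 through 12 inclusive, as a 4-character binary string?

reg_0 = 0xE2680F
clock 1: out=1, reg = 0xF13407
clock 2: out=1, reg = 0xF89A03
clock 3: out=1, reg = 0xFC4D01
clock 4: out=1, reg = 0x7E2680
clock 5: out=0, reg = 0xBF1340
clock 6: out=0, reg = 0x5F89A0
clock 7: out=0, reg = 0xAFC4D0
clock 8: out=0, reg = 0x57E268
clock 9: out=0, reg = 0x2BF134
clock 10: out=0, reg = 0x15F89A
clock 11: out=0, reg = 0x8AFC4D
clock 12: out=1, reg = 0x457E26

0001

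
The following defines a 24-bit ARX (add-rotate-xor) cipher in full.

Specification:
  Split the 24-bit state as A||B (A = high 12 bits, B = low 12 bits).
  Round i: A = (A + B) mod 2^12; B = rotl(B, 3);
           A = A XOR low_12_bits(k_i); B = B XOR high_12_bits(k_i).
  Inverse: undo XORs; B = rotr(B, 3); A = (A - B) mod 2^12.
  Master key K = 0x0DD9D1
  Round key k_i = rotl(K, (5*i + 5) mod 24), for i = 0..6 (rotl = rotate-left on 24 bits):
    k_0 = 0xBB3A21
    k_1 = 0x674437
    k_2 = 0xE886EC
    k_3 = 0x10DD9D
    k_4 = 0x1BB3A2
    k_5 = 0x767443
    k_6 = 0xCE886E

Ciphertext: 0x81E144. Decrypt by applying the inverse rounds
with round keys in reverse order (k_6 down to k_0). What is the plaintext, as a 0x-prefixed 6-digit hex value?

0x180DA9

s_0 = ciphertext = 0x81E144
s_1 = InvRound(s_0, k_6) = 0x6BB9B5
s_2 = InvRound(s_1, k_5) = 0xD1E5DA
s_3 = InvRound(s_2, k_4) = 0xC3028C
s_4 = InvRound(s_3, k_3) = 0xF3D270
s_5 = InvRound(s_4, k_2) = 0x83219F
s_6 = InvRound(s_5, k_1) = 0x5086FD
s_7 = InvRound(s_6, k_0) = 0x180DA9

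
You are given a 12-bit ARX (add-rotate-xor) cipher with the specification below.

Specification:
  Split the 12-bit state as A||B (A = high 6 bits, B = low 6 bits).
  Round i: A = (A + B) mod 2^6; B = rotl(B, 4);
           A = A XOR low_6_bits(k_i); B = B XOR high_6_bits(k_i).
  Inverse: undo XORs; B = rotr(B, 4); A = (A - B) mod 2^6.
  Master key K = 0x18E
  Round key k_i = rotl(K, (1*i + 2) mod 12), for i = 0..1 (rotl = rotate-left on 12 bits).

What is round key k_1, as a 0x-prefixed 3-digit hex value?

K = 0x18E
k_0 = rotl(K, (1*0+2) mod 12) = rotl(K, 2) = 0x638
k_1 = rotl(K, (1*1+2) mod 12) = rotl(K, 3) = 0xC70

0xC70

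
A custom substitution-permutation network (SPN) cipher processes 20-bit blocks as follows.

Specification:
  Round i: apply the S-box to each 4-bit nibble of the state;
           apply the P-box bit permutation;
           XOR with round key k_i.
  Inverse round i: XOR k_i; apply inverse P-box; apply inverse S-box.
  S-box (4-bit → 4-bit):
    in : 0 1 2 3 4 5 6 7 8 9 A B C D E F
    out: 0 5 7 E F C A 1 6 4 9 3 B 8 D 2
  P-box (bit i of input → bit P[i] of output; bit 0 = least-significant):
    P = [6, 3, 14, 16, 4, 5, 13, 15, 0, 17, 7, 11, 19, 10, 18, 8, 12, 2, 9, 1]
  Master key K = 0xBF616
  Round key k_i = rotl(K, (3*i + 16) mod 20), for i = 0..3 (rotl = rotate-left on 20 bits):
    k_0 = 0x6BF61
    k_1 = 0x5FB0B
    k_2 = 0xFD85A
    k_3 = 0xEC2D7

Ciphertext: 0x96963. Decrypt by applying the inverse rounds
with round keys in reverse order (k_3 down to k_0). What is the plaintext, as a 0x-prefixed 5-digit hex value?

0x937AA

s_0 = ciphertext = 0x96963
s_1 = InvRound(s_0, k_3) = 0x8534D
s_2 = InvRound(s_1, k_2) = 0x35CAD
s_3 = InvRound(s_2, k_1) = 0x33830
s_4 = InvRound(s_3, k_0) = 0x937AA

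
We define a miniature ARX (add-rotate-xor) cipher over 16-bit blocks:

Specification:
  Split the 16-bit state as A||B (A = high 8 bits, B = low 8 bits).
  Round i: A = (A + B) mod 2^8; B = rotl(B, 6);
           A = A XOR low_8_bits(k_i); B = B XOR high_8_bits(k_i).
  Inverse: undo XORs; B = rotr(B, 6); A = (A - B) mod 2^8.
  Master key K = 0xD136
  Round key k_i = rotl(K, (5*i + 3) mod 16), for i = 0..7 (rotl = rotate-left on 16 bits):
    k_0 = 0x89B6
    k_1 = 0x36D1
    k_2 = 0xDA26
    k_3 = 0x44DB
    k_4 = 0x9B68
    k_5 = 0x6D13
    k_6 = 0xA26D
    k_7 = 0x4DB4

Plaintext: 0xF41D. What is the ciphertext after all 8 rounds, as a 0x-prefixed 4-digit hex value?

s_0 = plaintext = 0xF41D
s_1 = Round(s_0, k_0) = 0xA7CE
s_2 = Round(s_1, k_1) = 0xA485
s_3 = Round(s_2, k_2) = 0x0FBB
s_4 = Round(s_3, k_3) = 0x11AA
s_5 = Round(s_4, k_4) = 0xD331
s_6 = Round(s_5, k_5) = 0x1721
s_7 = Round(s_6, k_6) = 0x55EA
s_8 = Round(s_7, k_7) = 0x8BF7

0x8BF7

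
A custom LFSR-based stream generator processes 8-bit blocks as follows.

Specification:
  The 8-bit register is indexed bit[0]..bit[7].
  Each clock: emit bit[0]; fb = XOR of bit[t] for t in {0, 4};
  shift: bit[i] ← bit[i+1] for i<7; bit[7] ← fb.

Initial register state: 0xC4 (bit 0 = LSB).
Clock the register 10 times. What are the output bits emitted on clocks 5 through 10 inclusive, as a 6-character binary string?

reg_0 = 0xC4
clock 1: out=0, reg = 0x62
clock 2: out=0, reg = 0x31
clock 3: out=1, reg = 0x18
clock 4: out=0, reg = 0x8C
clock 5: out=0, reg = 0x46
clock 6: out=0, reg = 0x23
clock 7: out=1, reg = 0x91
clock 8: out=1, reg = 0x48
clock 9: out=0, reg = 0x24
clock 10: out=0, reg = 0x12

001100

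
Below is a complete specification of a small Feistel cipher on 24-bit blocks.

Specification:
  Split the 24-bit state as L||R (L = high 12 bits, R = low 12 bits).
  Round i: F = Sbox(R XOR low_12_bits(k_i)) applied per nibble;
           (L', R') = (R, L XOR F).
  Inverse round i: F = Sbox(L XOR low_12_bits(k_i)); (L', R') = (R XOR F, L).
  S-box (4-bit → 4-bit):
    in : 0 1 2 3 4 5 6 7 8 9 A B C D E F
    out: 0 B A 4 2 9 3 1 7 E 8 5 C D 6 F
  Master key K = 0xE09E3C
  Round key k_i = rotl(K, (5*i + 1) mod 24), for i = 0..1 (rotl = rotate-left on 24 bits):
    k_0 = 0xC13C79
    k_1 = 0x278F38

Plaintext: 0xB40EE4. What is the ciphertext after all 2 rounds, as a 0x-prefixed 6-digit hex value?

0x1AD80D

s_0 = plaintext = 0xB40EE4
s_1 = Round(s_0, k_0) = 0xEE41AD
s_2 = Round(s_1, k_1) = 0x1AD80D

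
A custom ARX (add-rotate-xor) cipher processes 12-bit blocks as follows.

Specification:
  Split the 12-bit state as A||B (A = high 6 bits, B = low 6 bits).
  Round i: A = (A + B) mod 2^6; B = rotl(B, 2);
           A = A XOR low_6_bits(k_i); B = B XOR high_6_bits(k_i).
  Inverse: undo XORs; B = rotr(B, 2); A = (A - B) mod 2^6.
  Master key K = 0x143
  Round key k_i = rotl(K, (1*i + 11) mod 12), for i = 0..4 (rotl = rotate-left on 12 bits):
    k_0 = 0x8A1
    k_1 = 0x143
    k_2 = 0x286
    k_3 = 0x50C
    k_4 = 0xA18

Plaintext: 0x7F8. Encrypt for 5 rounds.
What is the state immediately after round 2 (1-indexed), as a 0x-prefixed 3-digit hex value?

s_0 = plaintext = 0x7F8
s_1 = Round(s_0, k_0) = 0xD81
s_2 = Round(s_1, k_1) = 0xD01
s_3 = Round(s_2, k_2) = 0xCCE
s_4 = Round(s_3, k_3) = 0x36C
s_5 = Round(s_4, k_4) = 0x85A

0xD01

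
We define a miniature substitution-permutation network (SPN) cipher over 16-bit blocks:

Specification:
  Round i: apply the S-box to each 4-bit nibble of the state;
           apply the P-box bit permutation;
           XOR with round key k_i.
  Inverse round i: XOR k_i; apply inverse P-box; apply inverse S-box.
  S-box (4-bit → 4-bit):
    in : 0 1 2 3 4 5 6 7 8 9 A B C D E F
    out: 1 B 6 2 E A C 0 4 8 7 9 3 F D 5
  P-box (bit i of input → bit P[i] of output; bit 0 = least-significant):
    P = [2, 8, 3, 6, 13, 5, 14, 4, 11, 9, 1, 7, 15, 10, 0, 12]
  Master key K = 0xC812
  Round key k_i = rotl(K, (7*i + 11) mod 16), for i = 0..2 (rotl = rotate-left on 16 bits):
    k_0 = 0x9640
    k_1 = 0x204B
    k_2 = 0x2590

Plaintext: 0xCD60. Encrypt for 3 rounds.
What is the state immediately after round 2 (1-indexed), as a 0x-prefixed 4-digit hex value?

s_0 = plaintext = 0xCD60
s_1 = Round(s_0, k_0) = 0x58D6
s_2 = Round(s_1, k_1) = 0x5431
s_3 = Round(s_2, k_2) = 0x3276

0x5431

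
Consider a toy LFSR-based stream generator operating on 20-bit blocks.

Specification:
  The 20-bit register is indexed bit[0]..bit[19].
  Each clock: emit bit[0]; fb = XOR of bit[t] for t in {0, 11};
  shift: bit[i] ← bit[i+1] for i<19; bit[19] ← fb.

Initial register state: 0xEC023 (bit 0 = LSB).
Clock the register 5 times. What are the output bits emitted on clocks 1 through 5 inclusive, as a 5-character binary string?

reg_0 = 0xEC023
clock 1: out=1, reg = 0xF6011
clock 2: out=1, reg = 0xFB008
clock 3: out=0, reg = 0x7D804
clock 4: out=0, reg = 0xBEC02
clock 5: out=0, reg = 0xDF601

11000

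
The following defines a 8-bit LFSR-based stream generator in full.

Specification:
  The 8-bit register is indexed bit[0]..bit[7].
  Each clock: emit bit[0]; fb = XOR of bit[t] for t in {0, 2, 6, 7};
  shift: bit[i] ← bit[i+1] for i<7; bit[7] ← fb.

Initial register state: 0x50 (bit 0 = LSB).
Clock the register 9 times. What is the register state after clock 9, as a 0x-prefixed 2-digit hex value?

0x1B

reg_0 = 0x50
clock 1: out=0, reg = 0xA8
clock 2: out=0, reg = 0xD4
clock 3: out=0, reg = 0xEA
clock 4: out=0, reg = 0x75
clock 5: out=1, reg = 0xBA
clock 6: out=0, reg = 0xDD
clock 7: out=1, reg = 0x6E
clock 8: out=0, reg = 0x37
clock 9: out=1, reg = 0x1B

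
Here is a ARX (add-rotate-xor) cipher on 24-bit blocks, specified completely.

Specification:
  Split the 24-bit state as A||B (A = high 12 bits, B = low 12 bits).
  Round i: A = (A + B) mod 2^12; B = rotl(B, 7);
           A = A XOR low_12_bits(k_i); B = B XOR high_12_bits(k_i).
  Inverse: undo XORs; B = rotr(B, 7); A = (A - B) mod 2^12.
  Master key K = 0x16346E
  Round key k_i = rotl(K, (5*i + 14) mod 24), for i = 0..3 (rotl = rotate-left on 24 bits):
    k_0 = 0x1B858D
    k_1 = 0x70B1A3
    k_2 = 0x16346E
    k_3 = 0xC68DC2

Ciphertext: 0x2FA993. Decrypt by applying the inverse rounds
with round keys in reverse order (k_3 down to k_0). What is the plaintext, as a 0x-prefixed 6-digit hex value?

0x32FA86

s_0 = ciphertext = 0x2FA993
s_1 = InvRound(s_0, k_3) = 0xFCDF6B
s_2 = InvRound(s_1, k_2) = 0xA8711C
s_3 = InvRound(s_2, k_1) = 0x8382EC
s_4 = InvRound(s_3, k_0) = 0x32FA86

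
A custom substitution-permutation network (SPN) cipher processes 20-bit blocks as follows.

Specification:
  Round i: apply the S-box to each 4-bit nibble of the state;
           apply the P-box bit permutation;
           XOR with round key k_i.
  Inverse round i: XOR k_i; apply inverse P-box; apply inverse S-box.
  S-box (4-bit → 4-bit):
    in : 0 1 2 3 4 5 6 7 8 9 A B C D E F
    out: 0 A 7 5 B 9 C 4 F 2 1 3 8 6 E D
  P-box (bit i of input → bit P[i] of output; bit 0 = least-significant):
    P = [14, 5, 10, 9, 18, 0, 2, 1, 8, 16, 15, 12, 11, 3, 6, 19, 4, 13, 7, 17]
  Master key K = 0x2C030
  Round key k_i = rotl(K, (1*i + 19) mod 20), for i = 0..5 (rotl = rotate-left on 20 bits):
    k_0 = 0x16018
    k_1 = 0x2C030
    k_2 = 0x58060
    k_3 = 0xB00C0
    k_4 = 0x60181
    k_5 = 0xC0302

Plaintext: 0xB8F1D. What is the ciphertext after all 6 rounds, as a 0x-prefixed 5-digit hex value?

0xB9882

s_0 = plaintext = 0xB8F1D
s_1 = Round(s_0, k_0) = 0x9DD63
s_2 = Round(s_1, k_1) = 0x3247E
s_3 = Round(s_2, k_2) = 0x49F9C
s_4 = Round(s_3, k_3) = 0x9B3D9
s_5 = Round(s_4, k_4) = 0x6A8AC
s_6 = Round(s_5, k_5) = 0xB9882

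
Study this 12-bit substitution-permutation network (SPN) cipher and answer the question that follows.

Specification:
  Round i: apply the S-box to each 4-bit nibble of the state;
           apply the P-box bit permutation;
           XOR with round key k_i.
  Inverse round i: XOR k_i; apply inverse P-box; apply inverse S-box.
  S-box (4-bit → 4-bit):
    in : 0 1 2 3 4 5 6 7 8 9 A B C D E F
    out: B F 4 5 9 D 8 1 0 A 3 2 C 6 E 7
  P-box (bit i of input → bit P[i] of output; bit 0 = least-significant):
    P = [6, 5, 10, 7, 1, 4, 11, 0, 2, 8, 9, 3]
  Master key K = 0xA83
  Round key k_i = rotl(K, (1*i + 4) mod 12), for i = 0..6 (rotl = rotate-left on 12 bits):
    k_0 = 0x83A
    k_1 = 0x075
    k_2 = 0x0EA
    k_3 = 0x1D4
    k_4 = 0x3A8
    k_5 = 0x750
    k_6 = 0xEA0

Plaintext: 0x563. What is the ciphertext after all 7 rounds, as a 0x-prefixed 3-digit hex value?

s_0 = plaintext = 0x563
s_1 = Round(s_0, k_0) = 0xE77
s_2 = Round(s_1, k_1) = 0x33F
s_3 = Round(s_2, k_2) = 0xE8C
s_4 = Round(s_3, k_3) = 0x65C
s_5 = Round(s_4, k_4) = 0xF23
s_6 = Round(s_5, k_5) = 0x814
s_7 = Round(s_6, k_6) = 0x673

0x673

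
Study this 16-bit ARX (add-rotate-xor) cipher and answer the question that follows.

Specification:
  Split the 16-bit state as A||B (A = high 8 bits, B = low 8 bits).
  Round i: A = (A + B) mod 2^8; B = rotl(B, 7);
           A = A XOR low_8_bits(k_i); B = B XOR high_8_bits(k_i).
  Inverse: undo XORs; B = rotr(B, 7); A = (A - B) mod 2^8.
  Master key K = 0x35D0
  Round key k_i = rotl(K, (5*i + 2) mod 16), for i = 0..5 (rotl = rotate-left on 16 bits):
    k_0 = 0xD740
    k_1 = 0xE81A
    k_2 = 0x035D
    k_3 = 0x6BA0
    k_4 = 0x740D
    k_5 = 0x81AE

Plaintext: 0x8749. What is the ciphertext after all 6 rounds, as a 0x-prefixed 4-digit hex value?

s_0 = plaintext = 0x8749
s_1 = Round(s_0, k_0) = 0x9073
s_2 = Round(s_1, k_1) = 0x1951
s_3 = Round(s_2, k_2) = 0x37AB
s_4 = Round(s_3, k_3) = 0x42BE
s_5 = Round(s_4, k_4) = 0x0D2B
s_6 = Round(s_5, k_5) = 0x9614

0x9614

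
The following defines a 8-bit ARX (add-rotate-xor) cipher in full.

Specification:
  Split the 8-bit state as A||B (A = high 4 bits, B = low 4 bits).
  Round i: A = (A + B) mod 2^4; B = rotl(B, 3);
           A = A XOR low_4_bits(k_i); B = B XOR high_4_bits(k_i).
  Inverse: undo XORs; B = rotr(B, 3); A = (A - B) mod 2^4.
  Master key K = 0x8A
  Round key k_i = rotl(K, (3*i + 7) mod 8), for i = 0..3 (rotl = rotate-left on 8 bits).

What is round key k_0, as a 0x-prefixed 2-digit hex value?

K = 0x8A
k_0 = rotl(K, (3*0+7) mod 8) = rotl(K, 7) = 0x45

0x45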